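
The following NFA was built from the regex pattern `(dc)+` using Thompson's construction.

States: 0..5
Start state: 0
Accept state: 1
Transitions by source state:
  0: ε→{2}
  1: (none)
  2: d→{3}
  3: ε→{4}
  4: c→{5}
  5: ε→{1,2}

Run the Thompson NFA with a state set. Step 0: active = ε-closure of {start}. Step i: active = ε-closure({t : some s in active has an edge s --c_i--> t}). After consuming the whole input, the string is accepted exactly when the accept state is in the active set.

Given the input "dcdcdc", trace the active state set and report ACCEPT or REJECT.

Answer: ACCEPT

Derivation:
initial (ε-close {0}): {0,2}
'd' @ 1: {3,4}
'c' @ 2: {1,2,5}  (accept∈set)
'd' @ 3: {3,4}
'c' @ 4: {1,2,5}  (accept∈set)
'd' @ 5: {3,4}
'c' @ 6: {1,2,5}  (accept∈set)
final: {1,2,5}; accept 1 in set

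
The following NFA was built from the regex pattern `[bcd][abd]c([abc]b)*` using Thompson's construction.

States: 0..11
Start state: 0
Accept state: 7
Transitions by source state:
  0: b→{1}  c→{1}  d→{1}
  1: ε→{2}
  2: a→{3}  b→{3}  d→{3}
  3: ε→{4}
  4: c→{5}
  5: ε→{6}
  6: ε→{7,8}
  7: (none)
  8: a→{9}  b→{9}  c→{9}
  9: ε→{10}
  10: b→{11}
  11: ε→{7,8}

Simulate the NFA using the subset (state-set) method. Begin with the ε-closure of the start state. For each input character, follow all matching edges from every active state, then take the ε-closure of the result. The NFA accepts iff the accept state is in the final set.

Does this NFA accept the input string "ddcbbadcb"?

Answer: REJECT

Steps:
start: ε-closure({0}) = {0}
'd' @ 1: {1,2}
'd' @ 2: {3,4}
'c' @ 3: {5,6,7,8}  ✓accept
'b' @ 4: {9,10}
'b' @ 5: {7,8,11}  ✓accept
'a' @ 6: {9,10}
'd' @ 7: {}  — dead — no transitions
rest 'cb' ignored (set empty)
end set {} — state 7 not in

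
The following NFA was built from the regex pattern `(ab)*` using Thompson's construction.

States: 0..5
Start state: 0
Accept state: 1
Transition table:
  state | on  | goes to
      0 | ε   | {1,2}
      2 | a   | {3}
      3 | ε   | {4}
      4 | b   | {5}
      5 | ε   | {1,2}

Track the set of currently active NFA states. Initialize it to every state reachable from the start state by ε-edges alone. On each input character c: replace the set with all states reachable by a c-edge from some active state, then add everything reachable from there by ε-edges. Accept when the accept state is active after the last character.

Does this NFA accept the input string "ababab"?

Answer: ACCEPT

Trace:
S₀ = ε-closure({0}) = {0,1,2}
'a' @ 1: {3,4}
'b' @ 2: {1,2,5}  [accepting]
'a' @ 3: {3,4}
'b' @ 4: {1,2,5}  [accepting]
'a' @ 5: {3,4}
'b' @ 6: {1,2,5}  [accepting]
after full input: {1,2,5}  (accept=1 in)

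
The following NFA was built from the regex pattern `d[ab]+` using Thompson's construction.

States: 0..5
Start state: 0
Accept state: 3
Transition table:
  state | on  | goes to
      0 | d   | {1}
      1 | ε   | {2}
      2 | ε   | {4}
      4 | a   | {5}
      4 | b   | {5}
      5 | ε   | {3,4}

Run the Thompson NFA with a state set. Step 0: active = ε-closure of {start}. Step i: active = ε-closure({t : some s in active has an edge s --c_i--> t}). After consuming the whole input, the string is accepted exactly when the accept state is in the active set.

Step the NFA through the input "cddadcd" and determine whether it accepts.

S₀ = ε-closure({0}) = {0}
'c' @ 1: {}  — no active states
rest 'ddadcd' ignored (set empty)
after full input: {}  (accept=3 not in)

Answer: REJECT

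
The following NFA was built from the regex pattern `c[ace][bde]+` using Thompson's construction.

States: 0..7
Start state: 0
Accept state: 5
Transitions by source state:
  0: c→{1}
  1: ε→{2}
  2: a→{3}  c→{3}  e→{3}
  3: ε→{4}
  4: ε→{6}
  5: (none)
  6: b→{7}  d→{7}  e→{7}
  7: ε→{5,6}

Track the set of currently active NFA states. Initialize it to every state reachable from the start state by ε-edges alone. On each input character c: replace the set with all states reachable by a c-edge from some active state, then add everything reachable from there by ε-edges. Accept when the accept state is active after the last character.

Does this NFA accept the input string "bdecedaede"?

Answer: REJECT

Derivation:
start: ε-closure({0}) = {0}
'b' @ 1: {}  — no active states
rest 'decedaede' ignored (set empty)
final: {}; accept 5 not in set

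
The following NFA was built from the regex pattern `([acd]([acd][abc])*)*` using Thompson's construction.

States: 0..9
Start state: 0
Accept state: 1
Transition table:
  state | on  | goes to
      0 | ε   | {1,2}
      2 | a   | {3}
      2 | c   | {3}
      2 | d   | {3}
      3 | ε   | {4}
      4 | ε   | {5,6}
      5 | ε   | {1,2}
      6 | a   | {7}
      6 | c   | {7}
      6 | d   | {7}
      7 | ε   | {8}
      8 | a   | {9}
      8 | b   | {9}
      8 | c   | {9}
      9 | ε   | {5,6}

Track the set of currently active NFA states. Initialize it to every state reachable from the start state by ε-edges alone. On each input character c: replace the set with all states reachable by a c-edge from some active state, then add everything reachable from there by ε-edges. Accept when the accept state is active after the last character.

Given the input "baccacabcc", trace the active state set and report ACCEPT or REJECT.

Answer: REJECT

Steps:
start: ε-closure({0}) = {0,1,2}
'b' @ 1: {}  — dead — no transitions
rest 'accacabcc' ignored (set empty)
final: {}; accept 1 not in set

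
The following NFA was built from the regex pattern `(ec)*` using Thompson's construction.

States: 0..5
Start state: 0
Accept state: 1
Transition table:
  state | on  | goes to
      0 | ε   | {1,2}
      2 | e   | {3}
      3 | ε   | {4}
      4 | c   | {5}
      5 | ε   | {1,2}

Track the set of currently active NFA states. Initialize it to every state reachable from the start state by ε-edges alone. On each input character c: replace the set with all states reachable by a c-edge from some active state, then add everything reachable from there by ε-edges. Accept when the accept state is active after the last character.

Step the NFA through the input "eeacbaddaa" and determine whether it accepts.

Answer: REJECT

Derivation:
start: ε-closure({0}) = {0,1,2}
'e' @ 1: {3,4}
'e' @ 2: {}  — state set empty
rest 'acbaddaa' ignored (set empty)
end set {} — state 1 not in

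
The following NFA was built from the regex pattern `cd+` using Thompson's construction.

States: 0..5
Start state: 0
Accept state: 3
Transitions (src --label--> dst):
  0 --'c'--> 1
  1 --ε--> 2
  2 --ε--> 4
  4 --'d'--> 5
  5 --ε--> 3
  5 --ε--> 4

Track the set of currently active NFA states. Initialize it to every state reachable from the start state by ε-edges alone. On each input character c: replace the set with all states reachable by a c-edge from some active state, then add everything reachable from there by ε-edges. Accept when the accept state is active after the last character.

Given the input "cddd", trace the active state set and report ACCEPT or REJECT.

Answer: ACCEPT

Steps:
initial (ε-close {0}): {0}
'c' @ 1: {1,2,4}
'd' @ 2: {3,4,5}  ✓accept
'd' @ 3: {3,4,5}  ✓accept
'd' @ 4: {3,4,5}  ✓accept
end set {3,4,5} — state 3 in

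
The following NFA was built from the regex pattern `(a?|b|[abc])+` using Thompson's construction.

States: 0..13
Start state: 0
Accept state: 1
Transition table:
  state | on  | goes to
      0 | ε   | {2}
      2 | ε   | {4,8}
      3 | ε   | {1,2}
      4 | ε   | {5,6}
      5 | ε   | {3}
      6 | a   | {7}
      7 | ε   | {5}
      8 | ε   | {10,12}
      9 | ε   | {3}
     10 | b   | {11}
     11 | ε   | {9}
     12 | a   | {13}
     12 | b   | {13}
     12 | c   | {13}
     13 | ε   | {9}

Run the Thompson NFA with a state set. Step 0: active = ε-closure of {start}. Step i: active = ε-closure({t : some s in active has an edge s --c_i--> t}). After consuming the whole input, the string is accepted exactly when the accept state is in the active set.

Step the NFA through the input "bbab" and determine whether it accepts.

initial (ε-close {0}): {0,1,2,3,4,5,6,8,10,12}
'b' @ 1: {1,2,3,4,5,6,8,9,10,11,12,13}  (accept∈set)
'b' @ 2: {1,2,3,4,5,6,8,9,10,11,12,13}  (accept∈set)
'a' @ 3: {1,2,3,4,5,6,7,8,9,10,12,13}  (accept∈set)
'b' @ 4: {1,2,3,4,5,6,8,9,10,11,12,13}  (accept∈set)
final: {1,2,3,4,5,6,8,9,10,11,12,13}; accept 1 in set

Answer: ACCEPT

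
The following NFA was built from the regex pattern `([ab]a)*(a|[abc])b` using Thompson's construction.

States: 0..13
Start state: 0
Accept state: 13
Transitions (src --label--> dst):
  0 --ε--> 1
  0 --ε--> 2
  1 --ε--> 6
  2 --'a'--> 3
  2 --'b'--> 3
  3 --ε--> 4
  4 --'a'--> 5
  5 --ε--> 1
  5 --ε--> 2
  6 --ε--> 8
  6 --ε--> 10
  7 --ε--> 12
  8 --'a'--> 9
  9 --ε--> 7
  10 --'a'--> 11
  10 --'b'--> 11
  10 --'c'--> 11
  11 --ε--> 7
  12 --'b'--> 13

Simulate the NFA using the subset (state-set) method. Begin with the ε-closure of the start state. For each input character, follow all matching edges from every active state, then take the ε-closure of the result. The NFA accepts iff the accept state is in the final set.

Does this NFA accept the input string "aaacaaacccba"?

Answer: REJECT

Derivation:
S₀ = ε-closure({0}) = {0,1,2,6,8,10}
'a' @ 1: {3,4,7,9,11,12}
'a' @ 2: {1,2,5,6,8,10}
'a' @ 3: {3,4,7,9,11,12}
'c' @ 4: {}  — no active states
rest 'aaacccba' ignored (set empty)
end set {} — state 13 not in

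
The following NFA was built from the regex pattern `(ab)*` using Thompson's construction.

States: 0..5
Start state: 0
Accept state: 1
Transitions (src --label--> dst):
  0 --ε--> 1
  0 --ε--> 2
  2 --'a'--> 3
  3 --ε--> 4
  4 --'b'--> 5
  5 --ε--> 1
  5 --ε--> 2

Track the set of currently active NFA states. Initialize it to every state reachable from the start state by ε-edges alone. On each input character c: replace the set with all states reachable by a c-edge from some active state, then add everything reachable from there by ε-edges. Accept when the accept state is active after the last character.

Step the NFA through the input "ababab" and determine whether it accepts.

Answer: ACCEPT

Trace:
S₀ = ε-closure({0}) = {0,1,2}
'a' @ 1: {3,4}
'b' @ 2: {1,2,5}  [accepting]
'a' @ 3: {3,4}
'b' @ 4: {1,2,5}  [accepting]
'a' @ 5: {3,4}
'b' @ 6: {1,2,5}  [accepting]
final: {1,2,5}; accept 1 in set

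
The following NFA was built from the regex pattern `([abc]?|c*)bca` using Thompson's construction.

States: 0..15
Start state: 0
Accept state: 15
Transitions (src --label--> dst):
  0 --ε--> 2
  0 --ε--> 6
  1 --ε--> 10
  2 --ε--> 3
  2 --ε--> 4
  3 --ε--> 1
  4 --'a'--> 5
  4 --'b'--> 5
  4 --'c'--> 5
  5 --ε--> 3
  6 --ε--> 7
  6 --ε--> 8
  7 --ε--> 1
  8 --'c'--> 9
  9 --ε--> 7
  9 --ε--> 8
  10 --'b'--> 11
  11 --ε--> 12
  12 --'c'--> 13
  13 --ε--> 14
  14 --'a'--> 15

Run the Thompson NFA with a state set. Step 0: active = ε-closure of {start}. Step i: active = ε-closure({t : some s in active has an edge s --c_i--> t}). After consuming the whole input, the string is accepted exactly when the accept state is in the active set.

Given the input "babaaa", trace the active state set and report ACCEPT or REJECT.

initial (ε-close {0}): {0,1,2,3,4,6,7,8,10}
'b' @ 1: {1,3,5,10,11,12}
'a' @ 2: {}  — no active states
rest 'baaa' ignored (set empty)
end set {} — state 15 not in

Answer: REJECT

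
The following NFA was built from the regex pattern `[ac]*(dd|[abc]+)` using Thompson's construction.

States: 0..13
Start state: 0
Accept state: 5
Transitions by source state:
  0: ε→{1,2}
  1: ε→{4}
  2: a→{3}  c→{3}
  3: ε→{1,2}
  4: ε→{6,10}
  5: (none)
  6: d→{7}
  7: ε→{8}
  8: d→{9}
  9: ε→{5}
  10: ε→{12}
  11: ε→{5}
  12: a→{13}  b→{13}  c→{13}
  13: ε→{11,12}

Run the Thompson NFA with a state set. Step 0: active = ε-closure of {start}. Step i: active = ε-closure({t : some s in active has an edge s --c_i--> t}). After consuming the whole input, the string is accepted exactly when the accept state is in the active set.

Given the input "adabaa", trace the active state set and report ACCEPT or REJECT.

initial (ε-close {0}): {0,1,2,4,6,10,12}
'a' @ 1: {1,2,3,4,5,6,10,11,12,13}  [accepting]
'd' @ 2: {7,8}
'a' @ 3: {}  — dead — no transitions
rest 'baa' ignored (set empty)
after full input: {}  (accept=5 not in)

Answer: REJECT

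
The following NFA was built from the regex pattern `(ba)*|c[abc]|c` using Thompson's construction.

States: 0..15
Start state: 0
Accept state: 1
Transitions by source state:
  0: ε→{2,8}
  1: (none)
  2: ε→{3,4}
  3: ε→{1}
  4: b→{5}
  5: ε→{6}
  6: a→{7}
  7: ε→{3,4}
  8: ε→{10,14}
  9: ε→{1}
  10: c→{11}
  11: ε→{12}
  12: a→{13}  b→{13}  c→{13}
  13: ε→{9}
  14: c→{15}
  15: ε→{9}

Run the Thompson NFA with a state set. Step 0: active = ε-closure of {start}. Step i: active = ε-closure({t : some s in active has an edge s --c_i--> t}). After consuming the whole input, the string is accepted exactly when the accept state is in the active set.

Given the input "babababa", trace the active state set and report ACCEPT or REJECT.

Answer: ACCEPT

Derivation:
initial (ε-close {0}): {0,1,2,3,4,8,10,14}
'b' @ 1: {5,6}
'a' @ 2: {1,3,4,7}  [accepting]
'b' @ 3: {5,6}
'a' @ 4: {1,3,4,7}  [accepting]
'b' @ 5: {5,6}
'a' @ 6: {1,3,4,7}  [accepting]
'b' @ 7: {5,6}
'a' @ 8: {1,3,4,7}  [accepting]
end set {1,3,4,7} — state 1 in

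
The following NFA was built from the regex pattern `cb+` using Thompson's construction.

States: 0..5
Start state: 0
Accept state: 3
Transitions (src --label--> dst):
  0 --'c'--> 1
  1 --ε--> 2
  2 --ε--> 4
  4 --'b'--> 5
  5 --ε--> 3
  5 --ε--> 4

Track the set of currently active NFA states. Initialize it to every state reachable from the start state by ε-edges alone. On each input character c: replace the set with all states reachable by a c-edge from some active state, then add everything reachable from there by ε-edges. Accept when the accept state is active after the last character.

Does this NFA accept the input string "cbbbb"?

Answer: ACCEPT

Derivation:
S₀ = ε-closure({0}) = {0}
'c' @ 1: {1,2,4}
'b' @ 2: {3,4,5}  (accept∈set)
'b' @ 3: {3,4,5}  (accept∈set)
'b' @ 4: {3,4,5}  (accept∈set)
'b' @ 5: {3,4,5}  (accept∈set)
end set {3,4,5} — state 3 in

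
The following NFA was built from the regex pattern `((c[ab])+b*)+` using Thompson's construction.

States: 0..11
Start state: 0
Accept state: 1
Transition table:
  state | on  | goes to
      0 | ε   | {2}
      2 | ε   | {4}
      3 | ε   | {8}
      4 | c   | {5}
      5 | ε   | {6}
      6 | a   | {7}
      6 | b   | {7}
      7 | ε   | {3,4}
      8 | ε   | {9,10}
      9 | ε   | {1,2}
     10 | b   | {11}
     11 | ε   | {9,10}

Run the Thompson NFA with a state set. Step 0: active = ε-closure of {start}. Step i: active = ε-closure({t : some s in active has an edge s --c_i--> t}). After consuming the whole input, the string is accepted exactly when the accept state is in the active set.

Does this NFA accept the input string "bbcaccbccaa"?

start: ε-closure({0}) = {0,2,4}
'b' @ 1: {}  — no active states
rest 'bcaccbccaa' ignored (set empty)
final: {}; accept 1 not in set

Answer: REJECT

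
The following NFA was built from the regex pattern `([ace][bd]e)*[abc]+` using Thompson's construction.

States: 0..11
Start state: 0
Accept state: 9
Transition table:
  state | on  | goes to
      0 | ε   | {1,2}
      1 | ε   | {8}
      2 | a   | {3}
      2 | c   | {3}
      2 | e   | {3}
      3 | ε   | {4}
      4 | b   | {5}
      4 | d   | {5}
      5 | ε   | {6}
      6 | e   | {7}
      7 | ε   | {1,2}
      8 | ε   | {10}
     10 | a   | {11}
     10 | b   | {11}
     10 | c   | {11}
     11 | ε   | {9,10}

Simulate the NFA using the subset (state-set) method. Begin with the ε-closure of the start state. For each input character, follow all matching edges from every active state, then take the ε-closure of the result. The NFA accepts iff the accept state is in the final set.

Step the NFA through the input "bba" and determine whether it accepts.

initial (ε-close {0}): {0,1,2,8,10}
'b' @ 1: {9,10,11}  ✓accept
'b' @ 2: {9,10,11}  ✓accept
'a' @ 3: {9,10,11}  ✓accept
final: {9,10,11}; accept 9 in set

Answer: ACCEPT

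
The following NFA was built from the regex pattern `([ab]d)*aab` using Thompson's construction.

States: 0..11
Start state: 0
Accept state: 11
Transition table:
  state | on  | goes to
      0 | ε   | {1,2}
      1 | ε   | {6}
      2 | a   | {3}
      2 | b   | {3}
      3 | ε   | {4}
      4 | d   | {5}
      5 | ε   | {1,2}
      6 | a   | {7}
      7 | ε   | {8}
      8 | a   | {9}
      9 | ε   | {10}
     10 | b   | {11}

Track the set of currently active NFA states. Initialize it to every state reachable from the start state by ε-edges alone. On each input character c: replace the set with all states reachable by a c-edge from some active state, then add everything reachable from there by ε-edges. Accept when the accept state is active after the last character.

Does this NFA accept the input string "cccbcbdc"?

S₀ = ε-closure({0}) = {0,1,2,6}
'c' @ 1: {}  — state set empty
rest 'ccbcbdc' ignored (set empty)
after full input: {}  (accept=11 not in)

Answer: REJECT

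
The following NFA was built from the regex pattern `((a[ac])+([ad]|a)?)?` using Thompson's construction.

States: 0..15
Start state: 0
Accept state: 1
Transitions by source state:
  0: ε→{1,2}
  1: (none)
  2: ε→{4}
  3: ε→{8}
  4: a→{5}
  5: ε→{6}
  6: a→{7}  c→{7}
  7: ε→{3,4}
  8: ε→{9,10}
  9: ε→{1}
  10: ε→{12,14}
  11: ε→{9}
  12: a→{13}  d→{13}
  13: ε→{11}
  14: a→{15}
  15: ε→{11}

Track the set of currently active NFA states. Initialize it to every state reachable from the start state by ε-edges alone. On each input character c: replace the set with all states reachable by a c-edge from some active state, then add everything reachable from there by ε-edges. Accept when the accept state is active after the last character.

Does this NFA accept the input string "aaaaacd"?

initial (ε-close {0}): {0,1,2,4}
'a' @ 1: {5,6}
'a' @ 2: {1,3,4,7,8,9,10,12,14}  ✓accept
'a' @ 3: {1,5,6,9,11,13,15}  ✓accept
'a' @ 4: {1,3,4,7,8,9,10,12,14}  ✓accept
'a' @ 5: {1,5,6,9,11,13,15}  ✓accept
'c' @ 6: {1,3,4,7,8,9,10,12,14}  ✓accept
'd' @ 7: {1,9,11,13}  ✓accept
final: {1,9,11,13}; accept 1 in set

Answer: ACCEPT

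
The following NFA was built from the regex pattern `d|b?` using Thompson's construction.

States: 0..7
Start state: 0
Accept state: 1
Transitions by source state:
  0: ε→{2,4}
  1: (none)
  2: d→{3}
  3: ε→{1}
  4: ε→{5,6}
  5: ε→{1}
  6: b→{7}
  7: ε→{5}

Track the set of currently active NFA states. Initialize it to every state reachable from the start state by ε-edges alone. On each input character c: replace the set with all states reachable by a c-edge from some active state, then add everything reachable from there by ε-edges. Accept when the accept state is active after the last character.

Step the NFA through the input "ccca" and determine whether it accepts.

Answer: REJECT

Steps:
initial (ε-close {0}): {0,1,2,4,5,6}
'c' @ 1: {}  — no active states
rest 'cca' ignored (set empty)
end set {} — state 1 not in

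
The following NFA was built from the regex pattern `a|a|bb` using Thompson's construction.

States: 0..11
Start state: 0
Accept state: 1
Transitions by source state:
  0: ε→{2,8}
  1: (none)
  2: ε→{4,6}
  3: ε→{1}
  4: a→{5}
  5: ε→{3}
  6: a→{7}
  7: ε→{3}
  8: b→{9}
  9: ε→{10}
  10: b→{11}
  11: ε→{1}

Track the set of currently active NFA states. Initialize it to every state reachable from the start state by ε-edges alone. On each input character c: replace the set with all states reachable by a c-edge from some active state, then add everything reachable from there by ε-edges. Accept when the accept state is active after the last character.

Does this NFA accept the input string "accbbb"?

initial (ε-close {0}): {0,2,4,6,8}
'a' @ 1: {1,3,5,7}  (accept∈set)
'c' @ 2: {}  — dead — no transitions
rest 'cbbb' ignored (set empty)
after full input: {}  (accept=1 not in)

Answer: REJECT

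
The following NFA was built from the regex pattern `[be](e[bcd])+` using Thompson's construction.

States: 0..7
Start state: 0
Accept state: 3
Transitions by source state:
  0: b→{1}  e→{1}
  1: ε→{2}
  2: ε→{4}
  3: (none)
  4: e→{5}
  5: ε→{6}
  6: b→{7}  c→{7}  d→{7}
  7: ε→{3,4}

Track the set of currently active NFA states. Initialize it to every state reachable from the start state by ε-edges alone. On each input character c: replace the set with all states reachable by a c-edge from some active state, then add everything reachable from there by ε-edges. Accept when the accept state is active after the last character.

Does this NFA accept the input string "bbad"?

start: ε-closure({0}) = {0}
'b' @ 1: {1,2,4}
'b' @ 2: {}  — state set empty
rest 'ad' ignored (set empty)
final: {}; accept 3 not in set

Answer: REJECT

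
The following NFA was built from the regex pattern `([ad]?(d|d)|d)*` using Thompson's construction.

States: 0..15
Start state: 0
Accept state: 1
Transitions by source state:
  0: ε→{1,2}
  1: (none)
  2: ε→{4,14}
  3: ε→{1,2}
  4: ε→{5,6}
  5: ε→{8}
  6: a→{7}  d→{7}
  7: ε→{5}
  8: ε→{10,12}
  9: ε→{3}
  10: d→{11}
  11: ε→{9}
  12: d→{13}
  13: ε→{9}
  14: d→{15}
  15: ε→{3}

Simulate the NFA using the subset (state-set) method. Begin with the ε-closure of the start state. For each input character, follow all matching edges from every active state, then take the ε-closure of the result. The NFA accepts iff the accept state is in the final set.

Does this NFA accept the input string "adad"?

Answer: ACCEPT

Derivation:
S₀ = ε-closure({0}) = {0,1,2,4,5,6,8,10,12,14}
'a' @ 1: {5,7,8,10,12}
'd' @ 2: {1,2,3,4,5,6,8,9,10,11,12,13,14}  ✓accept
'a' @ 3: {5,7,8,10,12}
'd' @ 4: {1,2,3,4,5,6,8,9,10,11,12,13,14}  ✓accept
end set {1,2,3,4,5,6,8,9,10,11,12,13,14} — state 1 in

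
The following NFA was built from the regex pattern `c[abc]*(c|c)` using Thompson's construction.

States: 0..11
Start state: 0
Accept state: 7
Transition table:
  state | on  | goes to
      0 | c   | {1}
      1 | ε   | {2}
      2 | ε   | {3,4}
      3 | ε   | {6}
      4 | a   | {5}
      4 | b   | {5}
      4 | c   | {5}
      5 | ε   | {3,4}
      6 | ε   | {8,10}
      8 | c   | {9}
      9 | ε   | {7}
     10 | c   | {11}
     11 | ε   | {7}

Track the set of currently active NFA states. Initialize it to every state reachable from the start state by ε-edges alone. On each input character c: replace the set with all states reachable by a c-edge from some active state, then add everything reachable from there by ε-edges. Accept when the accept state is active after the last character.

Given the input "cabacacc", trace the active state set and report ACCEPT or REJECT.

initial (ε-close {0}): {0}
'c' @ 1: {1,2,3,4,6,8,10}
'a' @ 2: {3,4,5,6,8,10}
'b' @ 3: {3,4,5,6,8,10}
'a' @ 4: {3,4,5,6,8,10}
'c' @ 5: {3,4,5,6,7,8,9,10,11}  [accepting]
'a' @ 6: {3,4,5,6,8,10}
'c' @ 7: {3,4,5,6,7,8,9,10,11}  [accepting]
'c' @ 8: {3,4,5,6,7,8,9,10,11}  [accepting]
end set {3,4,5,6,7,8,9,10,11} — state 7 in

Answer: ACCEPT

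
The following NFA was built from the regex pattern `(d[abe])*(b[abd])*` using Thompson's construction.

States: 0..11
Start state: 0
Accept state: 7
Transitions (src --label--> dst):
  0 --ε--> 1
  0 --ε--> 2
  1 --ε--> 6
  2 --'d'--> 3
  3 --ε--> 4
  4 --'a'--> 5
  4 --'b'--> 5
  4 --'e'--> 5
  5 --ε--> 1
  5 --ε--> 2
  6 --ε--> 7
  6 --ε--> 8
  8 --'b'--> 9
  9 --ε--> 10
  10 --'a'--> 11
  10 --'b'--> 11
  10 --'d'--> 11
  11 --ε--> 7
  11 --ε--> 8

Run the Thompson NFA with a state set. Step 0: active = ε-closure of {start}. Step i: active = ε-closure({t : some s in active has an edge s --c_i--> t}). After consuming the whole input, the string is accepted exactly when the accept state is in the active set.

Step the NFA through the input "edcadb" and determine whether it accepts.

Answer: REJECT

Steps:
initial (ε-close {0}): {0,1,2,6,7,8}
'e' @ 1: {}  — no active states
rest 'dcadb' ignored (set empty)
after full input: {}  (accept=7 not in)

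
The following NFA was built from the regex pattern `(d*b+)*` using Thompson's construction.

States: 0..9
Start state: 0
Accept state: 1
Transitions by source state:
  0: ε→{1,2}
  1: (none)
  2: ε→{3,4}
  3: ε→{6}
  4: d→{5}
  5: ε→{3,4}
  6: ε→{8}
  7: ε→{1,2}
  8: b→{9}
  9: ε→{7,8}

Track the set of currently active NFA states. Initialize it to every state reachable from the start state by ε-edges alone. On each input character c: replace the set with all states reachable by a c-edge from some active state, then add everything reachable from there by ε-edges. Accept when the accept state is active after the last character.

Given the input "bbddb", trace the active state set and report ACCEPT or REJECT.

Answer: ACCEPT

Derivation:
S₀ = ε-closure({0}) = {0,1,2,3,4,6,8}
'b' @ 1: {1,2,3,4,6,7,8,9}  [accepting]
'b' @ 2: {1,2,3,4,6,7,8,9}  [accepting]
'd' @ 3: {3,4,5,6,8}
'd' @ 4: {3,4,5,6,8}
'b' @ 5: {1,2,3,4,6,7,8,9}  [accepting]
final: {1,2,3,4,6,7,8,9}; accept 1 in set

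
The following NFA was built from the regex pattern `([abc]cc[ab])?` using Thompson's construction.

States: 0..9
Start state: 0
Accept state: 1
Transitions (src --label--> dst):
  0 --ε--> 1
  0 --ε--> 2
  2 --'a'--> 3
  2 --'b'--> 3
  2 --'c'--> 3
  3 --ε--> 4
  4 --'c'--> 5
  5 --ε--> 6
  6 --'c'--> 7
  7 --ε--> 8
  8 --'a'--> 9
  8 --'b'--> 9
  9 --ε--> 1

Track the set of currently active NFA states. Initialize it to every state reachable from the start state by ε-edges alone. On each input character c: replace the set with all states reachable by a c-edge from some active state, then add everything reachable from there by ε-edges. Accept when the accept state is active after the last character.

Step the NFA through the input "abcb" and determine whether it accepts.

initial (ε-close {0}): {0,1,2}
'a' @ 1: {3,4}
'b' @ 2: {}  — state set empty
rest 'cb' ignored (set empty)
end set {} — state 1 not in

Answer: REJECT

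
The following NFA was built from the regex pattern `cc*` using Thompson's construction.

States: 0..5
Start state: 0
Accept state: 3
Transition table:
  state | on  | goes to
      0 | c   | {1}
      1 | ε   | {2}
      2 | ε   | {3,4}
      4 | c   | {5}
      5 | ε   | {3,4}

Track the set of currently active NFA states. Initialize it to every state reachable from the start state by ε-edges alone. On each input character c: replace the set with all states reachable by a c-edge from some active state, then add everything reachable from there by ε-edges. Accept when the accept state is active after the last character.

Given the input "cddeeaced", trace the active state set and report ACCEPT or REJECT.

Answer: REJECT

Steps:
start: ε-closure({0}) = {0}
'c' @ 1: {1,2,3,4}  (accept∈set)
'd' @ 2: {}  — no active states
rest 'deeaced' ignored (set empty)
final: {}; accept 3 not in set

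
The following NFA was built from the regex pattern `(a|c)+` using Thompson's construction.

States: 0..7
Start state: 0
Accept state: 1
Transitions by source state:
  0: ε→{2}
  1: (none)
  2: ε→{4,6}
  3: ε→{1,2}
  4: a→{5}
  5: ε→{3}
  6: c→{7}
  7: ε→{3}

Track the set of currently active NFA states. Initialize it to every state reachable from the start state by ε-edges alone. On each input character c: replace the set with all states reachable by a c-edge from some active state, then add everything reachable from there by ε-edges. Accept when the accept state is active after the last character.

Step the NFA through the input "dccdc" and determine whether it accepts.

start: ε-closure({0}) = {0,2,4,6}
'd' @ 1: {}  — dead — no transitions
rest 'ccdc' ignored (set empty)
final: {}; accept 1 not in set

Answer: REJECT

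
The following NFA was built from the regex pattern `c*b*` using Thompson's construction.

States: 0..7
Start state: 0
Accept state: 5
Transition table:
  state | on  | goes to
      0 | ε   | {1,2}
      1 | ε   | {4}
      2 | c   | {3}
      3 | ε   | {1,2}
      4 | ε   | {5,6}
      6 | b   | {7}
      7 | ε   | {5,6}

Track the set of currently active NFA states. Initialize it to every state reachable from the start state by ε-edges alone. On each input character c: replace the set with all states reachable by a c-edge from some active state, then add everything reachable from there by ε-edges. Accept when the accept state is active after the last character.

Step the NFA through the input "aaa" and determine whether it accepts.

Answer: REJECT

Derivation:
initial (ε-close {0}): {0,1,2,4,5,6}
'a' @ 1: {}  — no active states
rest 'aa' ignored (set empty)
end set {} — state 5 not in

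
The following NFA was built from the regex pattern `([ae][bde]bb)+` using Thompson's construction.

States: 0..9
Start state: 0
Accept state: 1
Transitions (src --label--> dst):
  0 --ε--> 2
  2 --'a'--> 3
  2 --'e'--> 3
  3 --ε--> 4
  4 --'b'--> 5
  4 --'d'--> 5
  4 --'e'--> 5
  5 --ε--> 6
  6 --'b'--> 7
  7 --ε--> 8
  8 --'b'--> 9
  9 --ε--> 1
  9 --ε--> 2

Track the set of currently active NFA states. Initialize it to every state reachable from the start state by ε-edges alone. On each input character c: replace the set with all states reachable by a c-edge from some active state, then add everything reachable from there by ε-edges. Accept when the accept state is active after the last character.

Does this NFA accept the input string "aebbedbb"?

initial (ε-close {0}): {0,2}
'a' @ 1: {3,4}
'e' @ 2: {5,6}
'b' @ 3: {7,8}
'b' @ 4: {1,2,9}  (accept∈set)
'e' @ 5: {3,4}
'd' @ 6: {5,6}
'b' @ 7: {7,8}
'b' @ 8: {1,2,9}  (accept∈set)
final: {1,2,9}; accept 1 in set

Answer: ACCEPT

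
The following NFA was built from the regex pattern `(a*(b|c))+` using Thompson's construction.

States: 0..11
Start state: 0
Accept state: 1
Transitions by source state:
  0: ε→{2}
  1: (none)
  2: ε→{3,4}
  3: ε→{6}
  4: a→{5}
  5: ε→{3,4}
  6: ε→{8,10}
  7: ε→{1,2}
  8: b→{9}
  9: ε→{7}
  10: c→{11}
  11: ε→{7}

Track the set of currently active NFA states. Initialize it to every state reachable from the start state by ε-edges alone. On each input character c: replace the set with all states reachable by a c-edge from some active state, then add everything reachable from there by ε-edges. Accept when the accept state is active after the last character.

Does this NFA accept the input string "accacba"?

Answer: REJECT

Steps:
S₀ = ε-closure({0}) = {0,2,3,4,6,8,10}
'a' @ 1: {3,4,5,6,8,10}
'c' @ 2: {1,2,3,4,6,7,8,10,11}  (accept∈set)
'c' @ 3: {1,2,3,4,6,7,8,10,11}  (accept∈set)
'a' @ 4: {3,4,5,6,8,10}
'c' @ 5: {1,2,3,4,6,7,8,10,11}  (accept∈set)
'b' @ 6: {1,2,3,4,6,7,8,9,10}  (accept∈set)
'a' @ 7: {3,4,5,6,8,10}
after full input: {3,4,5,6,8,10}  (accept=1 not in)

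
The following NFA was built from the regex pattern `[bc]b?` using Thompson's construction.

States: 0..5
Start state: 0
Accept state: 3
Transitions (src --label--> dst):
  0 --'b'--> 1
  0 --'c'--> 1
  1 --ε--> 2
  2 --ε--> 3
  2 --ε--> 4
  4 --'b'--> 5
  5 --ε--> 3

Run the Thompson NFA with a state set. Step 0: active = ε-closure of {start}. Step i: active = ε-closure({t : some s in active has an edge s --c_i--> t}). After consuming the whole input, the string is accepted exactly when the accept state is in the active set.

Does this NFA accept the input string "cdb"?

Answer: REJECT

Trace:
initial (ε-close {0}): {0}
'c' @ 1: {1,2,3,4}  (accept∈set)
'd' @ 2: {}  — state set empty
rest 'b' ignored (set empty)
end set {} — state 3 not in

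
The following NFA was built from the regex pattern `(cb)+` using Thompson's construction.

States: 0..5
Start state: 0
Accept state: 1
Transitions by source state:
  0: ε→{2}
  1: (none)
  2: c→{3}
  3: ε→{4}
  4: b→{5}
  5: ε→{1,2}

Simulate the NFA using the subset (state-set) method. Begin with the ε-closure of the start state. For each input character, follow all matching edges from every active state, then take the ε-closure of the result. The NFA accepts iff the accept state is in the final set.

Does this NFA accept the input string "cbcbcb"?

Answer: ACCEPT

Trace:
initial (ε-close {0}): {0,2}
'c' @ 1: {3,4}
'b' @ 2: {1,2,5}  [accepting]
'c' @ 3: {3,4}
'b' @ 4: {1,2,5}  [accepting]
'c' @ 5: {3,4}
'b' @ 6: {1,2,5}  [accepting]
final: {1,2,5}; accept 1 in set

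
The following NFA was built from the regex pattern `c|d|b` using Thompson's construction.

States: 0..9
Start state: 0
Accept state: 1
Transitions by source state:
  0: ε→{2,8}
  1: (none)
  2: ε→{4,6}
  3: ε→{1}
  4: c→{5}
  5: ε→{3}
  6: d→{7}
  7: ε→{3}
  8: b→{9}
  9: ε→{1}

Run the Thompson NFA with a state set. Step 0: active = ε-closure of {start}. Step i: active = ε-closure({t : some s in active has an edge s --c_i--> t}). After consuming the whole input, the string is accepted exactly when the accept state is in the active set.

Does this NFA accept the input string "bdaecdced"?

S₀ = ε-closure({0}) = {0,2,4,6,8}
'b' @ 1: {1,9}  [accepting]
'd' @ 2: {}  — no active states
rest 'aecdced' ignored (set empty)
final: {}; accept 1 not in set

Answer: REJECT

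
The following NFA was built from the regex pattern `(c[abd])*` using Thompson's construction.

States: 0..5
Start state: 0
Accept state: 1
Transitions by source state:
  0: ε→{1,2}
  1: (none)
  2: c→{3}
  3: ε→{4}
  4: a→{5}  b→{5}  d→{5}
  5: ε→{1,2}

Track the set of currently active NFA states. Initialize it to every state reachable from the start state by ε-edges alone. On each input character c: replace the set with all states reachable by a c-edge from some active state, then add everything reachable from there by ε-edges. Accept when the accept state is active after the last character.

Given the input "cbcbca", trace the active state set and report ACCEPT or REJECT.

start: ε-closure({0}) = {0,1,2}
'c' @ 1: {3,4}
'b' @ 2: {1,2,5}  (accept∈set)
'c' @ 3: {3,4}
'b' @ 4: {1,2,5}  (accept∈set)
'c' @ 5: {3,4}
'a' @ 6: {1,2,5}  (accept∈set)
end set {1,2,5} — state 1 in

Answer: ACCEPT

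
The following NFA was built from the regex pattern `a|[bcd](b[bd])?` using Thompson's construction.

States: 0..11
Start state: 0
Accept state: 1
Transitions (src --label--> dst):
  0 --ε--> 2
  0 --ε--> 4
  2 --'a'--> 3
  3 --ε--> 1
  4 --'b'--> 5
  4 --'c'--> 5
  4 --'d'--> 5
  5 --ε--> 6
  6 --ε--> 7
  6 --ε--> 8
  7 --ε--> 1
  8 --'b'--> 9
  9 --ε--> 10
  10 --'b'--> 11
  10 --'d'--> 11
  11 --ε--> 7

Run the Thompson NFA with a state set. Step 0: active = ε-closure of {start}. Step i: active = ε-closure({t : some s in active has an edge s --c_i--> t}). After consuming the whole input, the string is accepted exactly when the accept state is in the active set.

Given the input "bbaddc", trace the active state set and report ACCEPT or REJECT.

Answer: REJECT

Steps:
S₀ = ε-closure({0}) = {0,2,4}
'b' @ 1: {1,5,6,7,8}  [accepting]
'b' @ 2: {9,10}
'a' @ 3: {}  — no active states
rest 'ddc' ignored (set empty)
after full input: {}  (accept=1 not in)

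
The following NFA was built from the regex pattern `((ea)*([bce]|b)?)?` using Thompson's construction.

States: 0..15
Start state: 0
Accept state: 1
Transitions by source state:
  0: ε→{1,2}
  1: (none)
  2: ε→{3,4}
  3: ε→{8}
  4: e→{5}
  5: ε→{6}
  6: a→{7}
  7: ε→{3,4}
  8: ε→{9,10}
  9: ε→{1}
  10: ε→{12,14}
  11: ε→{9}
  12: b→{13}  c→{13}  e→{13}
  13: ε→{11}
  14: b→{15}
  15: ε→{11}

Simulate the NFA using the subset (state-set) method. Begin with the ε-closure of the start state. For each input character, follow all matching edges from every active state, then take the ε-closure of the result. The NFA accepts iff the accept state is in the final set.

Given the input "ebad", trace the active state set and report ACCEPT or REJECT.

S₀ = ε-closure({0}) = {0,1,2,3,4,8,9,10,12,14}
'e' @ 1: {1,5,6,9,11,13}  [accepting]
'b' @ 2: {}  — no active states
rest 'ad' ignored (set empty)
after full input: {}  (accept=1 not in)

Answer: REJECT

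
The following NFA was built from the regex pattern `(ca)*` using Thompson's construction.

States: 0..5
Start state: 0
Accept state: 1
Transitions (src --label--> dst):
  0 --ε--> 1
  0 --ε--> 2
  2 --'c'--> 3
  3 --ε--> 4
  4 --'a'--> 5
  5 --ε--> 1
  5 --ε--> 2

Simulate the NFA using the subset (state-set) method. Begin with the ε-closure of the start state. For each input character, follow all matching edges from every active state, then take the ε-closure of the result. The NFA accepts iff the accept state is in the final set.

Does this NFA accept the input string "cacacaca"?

start: ε-closure({0}) = {0,1,2}
'c' @ 1: {3,4}
'a' @ 2: {1,2,5}  [accepting]
'c' @ 3: {3,4}
'a' @ 4: {1,2,5}  [accepting]
'c' @ 5: {3,4}
'a' @ 6: {1,2,5}  [accepting]
'c' @ 7: {3,4}
'a' @ 8: {1,2,5}  [accepting]
end set {1,2,5} — state 1 in

Answer: ACCEPT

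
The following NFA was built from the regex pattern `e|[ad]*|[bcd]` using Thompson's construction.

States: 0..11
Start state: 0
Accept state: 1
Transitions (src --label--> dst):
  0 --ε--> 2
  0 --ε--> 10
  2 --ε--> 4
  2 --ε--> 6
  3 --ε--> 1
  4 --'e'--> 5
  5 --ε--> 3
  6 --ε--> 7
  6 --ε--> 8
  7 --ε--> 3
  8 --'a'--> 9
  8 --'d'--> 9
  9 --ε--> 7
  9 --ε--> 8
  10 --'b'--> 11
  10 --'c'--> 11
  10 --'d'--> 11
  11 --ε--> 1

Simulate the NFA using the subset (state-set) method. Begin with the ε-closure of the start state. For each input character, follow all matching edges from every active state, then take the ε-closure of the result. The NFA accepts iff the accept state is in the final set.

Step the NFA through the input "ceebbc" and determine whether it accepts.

Answer: REJECT

Steps:
start: ε-closure({0}) = {0,1,2,3,4,6,7,8,10}
'c' @ 1: {1,11}  (accept∈set)
'e' @ 2: {}  — state set empty
rest 'ebbc' ignored (set empty)
final: {}; accept 1 not in set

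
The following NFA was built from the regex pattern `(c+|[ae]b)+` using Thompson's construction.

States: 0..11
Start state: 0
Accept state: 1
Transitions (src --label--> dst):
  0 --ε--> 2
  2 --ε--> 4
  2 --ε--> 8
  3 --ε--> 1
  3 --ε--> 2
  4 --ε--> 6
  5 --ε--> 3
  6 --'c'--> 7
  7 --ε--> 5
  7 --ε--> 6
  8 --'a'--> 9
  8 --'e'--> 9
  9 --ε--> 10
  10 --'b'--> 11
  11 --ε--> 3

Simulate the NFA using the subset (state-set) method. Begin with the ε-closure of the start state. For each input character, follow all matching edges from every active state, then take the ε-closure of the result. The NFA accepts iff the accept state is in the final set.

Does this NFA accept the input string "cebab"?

Answer: ACCEPT

Steps:
start: ε-closure({0}) = {0,2,4,6,8}
'c' @ 1: {1,2,3,4,5,6,7,8}  ✓accept
'e' @ 2: {9,10}
'b' @ 3: {1,2,3,4,6,8,11}  ✓accept
'a' @ 4: {9,10}
'b' @ 5: {1,2,3,4,6,8,11}  ✓accept
after full input: {1,2,3,4,6,8,11}  (accept=1 in)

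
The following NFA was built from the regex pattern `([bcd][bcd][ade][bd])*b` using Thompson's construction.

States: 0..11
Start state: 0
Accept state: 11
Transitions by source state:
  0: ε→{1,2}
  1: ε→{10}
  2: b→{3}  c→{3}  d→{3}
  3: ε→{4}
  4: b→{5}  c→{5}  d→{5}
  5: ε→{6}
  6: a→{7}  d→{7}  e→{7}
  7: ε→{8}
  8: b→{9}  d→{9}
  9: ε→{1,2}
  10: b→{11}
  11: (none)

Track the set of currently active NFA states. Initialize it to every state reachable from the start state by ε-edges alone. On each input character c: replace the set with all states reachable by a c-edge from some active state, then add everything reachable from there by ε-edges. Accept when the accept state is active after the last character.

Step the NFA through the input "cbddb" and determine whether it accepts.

Answer: ACCEPT

Trace:
initial (ε-close {0}): {0,1,2,10}
'c' @ 1: {3,4}
'b' @ 2: {5,6}
'd' @ 3: {7,8}
'd' @ 4: {1,2,9,10}
'b' @ 5: {3,4,11}  [accepting]
after full input: {3,4,11}  (accept=11 in)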